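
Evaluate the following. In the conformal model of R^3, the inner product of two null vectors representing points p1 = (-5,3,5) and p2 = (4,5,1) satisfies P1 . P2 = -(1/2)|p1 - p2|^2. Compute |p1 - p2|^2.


p1 - p2 = (-9, -2, 4)
|p1 - p2|^2 = (-9)^2 + (-2)^2 + 4^2
= 81 + 4 + 16
= 101


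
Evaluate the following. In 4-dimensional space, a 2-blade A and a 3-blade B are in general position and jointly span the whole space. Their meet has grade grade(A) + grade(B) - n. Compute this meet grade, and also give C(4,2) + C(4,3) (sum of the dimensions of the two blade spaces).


Meet grade = grade(A) + grade(B) - n
= 2 + 3 - 4 = 1
C(4,2) = 6
C(4,3) = 4
dim_A + dim_B = 6 + 4 = 10


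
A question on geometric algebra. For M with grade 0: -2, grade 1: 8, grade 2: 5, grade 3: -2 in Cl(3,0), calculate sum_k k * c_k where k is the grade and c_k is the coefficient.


Grade-weighted sum = sum of grade_k * coefficient_k
0*(-2) = 0
1*8 = 8
2*5 = 10
3*(-2) = -6
Total = 0 + 8 + 10 + (-6) = 12


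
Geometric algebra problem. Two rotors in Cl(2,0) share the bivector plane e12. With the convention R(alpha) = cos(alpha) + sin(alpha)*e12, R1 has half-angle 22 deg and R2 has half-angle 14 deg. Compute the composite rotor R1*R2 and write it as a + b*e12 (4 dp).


Same-plane rotors commute and their half-angles add:
R1*R2 = cos(a1 + a2) + sin(a1 + a2)*e12.
a1 + a2 = 22 + 14 = 36 deg
cos(36 deg) = 0.8090
sin(36 deg) = 0.5878
R1*R2 = 0.8090 + 0.5878*e12


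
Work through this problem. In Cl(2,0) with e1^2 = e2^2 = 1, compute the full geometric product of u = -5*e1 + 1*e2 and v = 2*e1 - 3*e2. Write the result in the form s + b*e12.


Expand: (-5*e1 + 1*e2)(2*e1 - 3*e2)
= (-5)*2*e1e1 + (-5)*(-3)*e1e2 + 1*2*e2e1 + 1*(-3)*e2e2
Using e1^2 = e2^2 = 1, e2e1 = -e1e2:
Scalar part s = (-5)*2 + 1*(-3) = -10 + (-3) = -13
Bivector part b = (-5)*(-3) - 1*2 = 15 - 2 = 13
uv = -13 + 13*e12


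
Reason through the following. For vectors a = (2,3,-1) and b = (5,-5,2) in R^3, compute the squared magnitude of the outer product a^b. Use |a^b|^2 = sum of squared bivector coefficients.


a wedge b = (a1*b2 - a2*b1)*e12 + (a1*b3 - a3*b1)*e13 + (a2*b3 - a3*b2)*e23
e12 coeff: 2*(-5) - 3*5 = -10 - 15 = -25
e13 coeff: 2*2 - (-1)*5 = 4 - (-5) = 9
e23 coeff: 3*2 - (-1)*(-5) = 6 - 5 = 1
|a wedge b|^2 = (-25)^2 + 9^2 + 1^2
= 625 + 81 + 1
= 707


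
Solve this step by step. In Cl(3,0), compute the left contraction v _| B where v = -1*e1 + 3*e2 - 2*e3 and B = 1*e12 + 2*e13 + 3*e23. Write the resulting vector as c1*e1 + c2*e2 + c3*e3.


Left contraction v _| B = <vB>_1 (grade-1 part of the geometric product vB).
Using e1_|e12 = e2, e2_|e12 = -e1, e1_|e13 = e3, e3_|e13 = -e1, e2_|e23 = e3, e3_|e23 = -e2:
e1 coeff: -v2*b12 - v3*b13 = -(3)*(1) - (-2)*(2) = 1
e2 coeff: v1*b12 - v3*b23 = (-1)*(1) - (-2)*(3) = 5
e3 coeff: v1*b13 + v2*b23 = (-1)*(2) + (3)*(3) = 7
v _| B = 1*e1 + 5*e2 + 7*e3


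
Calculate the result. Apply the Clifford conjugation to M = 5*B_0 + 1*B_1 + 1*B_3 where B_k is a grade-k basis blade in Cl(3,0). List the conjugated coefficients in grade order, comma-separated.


Clifford conjugate sign for grade k: (-1)^(k(k+1)/2)
Grade 0: (-1)^(0*1/2) = (-1)^0 = 1, coeff 5 -> 5
Grade 1: (-1)^(1*2/2) = (-1)^1 = -1, coeff 1 -> -1
Grade 3: (-1)^(3*4/2) = (-1)^6 = 1, coeff 1 -> 1
Conjugated coefficients: 5, -1, 1


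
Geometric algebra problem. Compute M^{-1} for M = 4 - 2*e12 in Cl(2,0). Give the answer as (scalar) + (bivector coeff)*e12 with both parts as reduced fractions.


M = 4 - 2*e12, where e12^2 = -1.
Since M commutes with its reverse ~M = a - b*e12, M * ~M = a^2 - b^2*e12^2 = a^2 + b^2.
So M^{-1} = ~M / (a^2 + b^2) = (a - b*e12)/(a^2 + b^2).
a^2 + b^2 = 16 + 4 = 20
Scalar part = 4/20 = 1/5
Bivector coeff = 2/20 = 1/10
M^{-1} = 1/5 + 1/10*e12


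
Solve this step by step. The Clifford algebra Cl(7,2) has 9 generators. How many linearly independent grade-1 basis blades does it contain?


Number of grade-k basis blades in Cl(p,q) with n = p + q is C(n, k).
n = 7 + 2 = 9
C(9, 1) = 9! / (1! * 8!)
= 362880 / (1 * 40320)
= 9


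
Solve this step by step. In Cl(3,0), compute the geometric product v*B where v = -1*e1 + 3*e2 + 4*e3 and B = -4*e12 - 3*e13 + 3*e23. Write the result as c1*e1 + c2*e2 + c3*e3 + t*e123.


vB has grade-1 (vector) and grade-3 (trivector) parts: vB = (v _| B) + (v ^ B).
Vector part <vB>_1:
  e1: -v2*b12 - v3*b13 = -(3)*(-4) - (4)*(-3) = 24
  e2: v1*b12 - v3*b23 = (-1)*(-4) - (4)*(3) = -8
  e3: v1*b13 + v2*b23 = (-1)*(-3) + (3)*(3) = 12
Trivector part <vB>_3:
  e123: v1*b23 - v2*b13 + v3*b12 = (-1)*(3) - (3)*(-3) + (4)*(-4) = -10
vB = 24*e1 - 8*e2 + 12*e3 - 10*e123


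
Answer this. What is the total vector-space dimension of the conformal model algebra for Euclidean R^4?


The conformal model of R^4 uses Cl(5,1): the 4 Euclidean generators plus two extra orthogonal generators e+ (e+^2 = +1) and e- (e-^2 = -1), from which the null vectors e0, einf are built.
Number of generators m = 4 + 2 = 6.
dim Cl(p,q) = 2^m = 2^6 = 64


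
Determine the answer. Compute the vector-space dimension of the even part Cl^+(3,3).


Even subalgebra dimension = 2^(n-1)
n = 3 + 3 = 6
2^(6 - 1) = 2^5 = 32
Verification: sum of C(6,k) for even k = 1 + 15 + 15 + 1 = 32
Result = 32


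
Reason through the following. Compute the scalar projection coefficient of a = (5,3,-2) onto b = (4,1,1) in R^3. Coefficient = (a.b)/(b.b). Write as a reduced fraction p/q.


Projection coefficient = (a . b) / (b . b)
a . b = 5*4 + 3*1 + (-2)*1
= 20 + 3 + (-2) = 21
b . b = 4^2 + 1^2 + 1^2
= 16 + 1 + 1 = 18
Coefficient = 21/18
In lowest terms: 7/6


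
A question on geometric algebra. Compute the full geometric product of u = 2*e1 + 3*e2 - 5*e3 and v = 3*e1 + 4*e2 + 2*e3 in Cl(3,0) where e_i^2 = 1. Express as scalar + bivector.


In Cl(3,0): e_i^2 = 1, e_ie_j = -e_je_i for i != j.
Scalar part = u . v = 2*3 + 3*4 + (-5)*2
= 6 + 12 + (-10) = 8
e12 coeff = 2*4 - 3*3 = 8 - 9 = -1
e13 coeff = 2*2 - (-5)*3 = 4 - (-15) = 19
e23 coeff = 3*2 - (-5)*4 = 6 - (-20) = 26
uv = 8 - 1*e12 + 19*e13 + 26*e23


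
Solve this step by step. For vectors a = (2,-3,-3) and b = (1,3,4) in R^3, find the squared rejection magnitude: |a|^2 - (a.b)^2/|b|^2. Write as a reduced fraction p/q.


|a|^2 = 2^2 + (-3)^2 + (-3)^2 = 22
|b|^2 = 1^2 + 3^2 + 4^2 = 26
a . b = 2*1 + (-3)*3 + (-3)*4 = -19
(a.b)^2 = (-19)^2 = 361
|rej|^2 = 22 - 361/26
= (572 - 361)/26
= 211/26
In lowest terms: 211/26


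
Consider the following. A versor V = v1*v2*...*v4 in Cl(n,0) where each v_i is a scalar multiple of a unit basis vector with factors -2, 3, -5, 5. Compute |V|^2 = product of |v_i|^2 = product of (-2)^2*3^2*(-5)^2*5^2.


Each vector v_i has |v_i|^2 = s_i^2
Squared scales: (-2)^2 = 4, 3^2 = 9, (-5)^2 = 25, 5^2 = 25
|V|^2 = 4 * 9 * 25 * 25
= 22500


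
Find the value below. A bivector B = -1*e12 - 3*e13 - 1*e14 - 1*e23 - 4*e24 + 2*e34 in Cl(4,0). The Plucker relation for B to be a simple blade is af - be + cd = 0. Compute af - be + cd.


Plucker relation: af - be + cd
a*f = (-1)*2 = -2
b*e = (-3)*(-4) = 12
c*d = (-1)*(-1) = 1
af - be + cd = -2 - 12 + 1
= -13


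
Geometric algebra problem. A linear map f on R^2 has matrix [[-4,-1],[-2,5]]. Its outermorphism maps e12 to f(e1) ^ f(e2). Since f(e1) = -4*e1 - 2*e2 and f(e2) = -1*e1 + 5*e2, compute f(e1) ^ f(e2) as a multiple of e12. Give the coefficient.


The outermorphism of a linear map f sends e1^e2 to f(e1)^f(e2).
f(e1) = -4*e1 - 2*e2
f(e2) = -1*e1 + 5*e2
f(e1) ^ f(e2) = (-4*e1 - 2*e2) ^ (-1*e1 + 5*e2)
= (-4)*5*e12 + (-2)*(-1)*e21
= (-20 - 2)*e12
= -22*e12
Coefficient = -22


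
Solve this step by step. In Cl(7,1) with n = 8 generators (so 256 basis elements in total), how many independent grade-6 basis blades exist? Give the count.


Number of grade-k basis blades in Cl(p,q) with n = p + q is C(n, k).
n = 7 + 1 = 8
C(8, 6) = 8! / (6! * 2!)
= 40320 / (720 * 2)
= 28


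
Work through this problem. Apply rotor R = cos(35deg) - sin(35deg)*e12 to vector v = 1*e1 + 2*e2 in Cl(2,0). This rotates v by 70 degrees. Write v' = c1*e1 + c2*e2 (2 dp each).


Rotor R = cos(35deg) - sin(35deg)*e12
Rotation angle theta = 2 * 35 = 70 degrees
v' = R*v*~R rotates v by theta.
cos(70deg) = 0.3420, sin(70deg) = 0.9397
v'_1 = 1*cos(70deg) - 2*sin(70deg)
= 1*0.3420 - 2*0.9397
= -1.54
v'_2 = 1*sin(70deg) + 2*cos(70deg)
= 1*0.9397 + 2*0.3420
= 1.62
v' = -1.54*e1 + 1.62*e2


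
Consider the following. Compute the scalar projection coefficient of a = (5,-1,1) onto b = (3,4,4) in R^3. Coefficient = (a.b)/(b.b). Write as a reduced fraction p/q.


Projection coefficient = (a . b) / (b . b)
a . b = 5*3 + (-1)*4 + 1*4
= 15 + (-4) + 4 = 15
b . b = 3^2 + 4^2 + 4^2
= 9 + 16 + 16 = 41
Coefficient = 15/41
In lowest terms: 15/41


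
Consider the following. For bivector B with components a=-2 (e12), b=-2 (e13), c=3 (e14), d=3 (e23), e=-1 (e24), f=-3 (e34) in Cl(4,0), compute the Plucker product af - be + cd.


Plucker relation: af - be + cd
a*f = (-2)*(-3) = 6
b*e = (-2)*(-1) = 2
c*d = 3*3 = 9
af - be + cd = 6 - 2 + 9
= 13


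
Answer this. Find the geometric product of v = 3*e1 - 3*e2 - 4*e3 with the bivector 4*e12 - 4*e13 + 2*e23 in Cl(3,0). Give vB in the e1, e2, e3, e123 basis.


vB has grade-1 (vector) and grade-3 (trivector) parts: vB = (v _| B) + (v ^ B).
Vector part <vB>_1:
  e1: -v2*b12 - v3*b13 = -(-3)*(4) - (-4)*(-4) = -4
  e2: v1*b12 - v3*b23 = (3)*(4) - (-4)*(2) = 20
  e3: v1*b13 + v2*b23 = (3)*(-4) + (-3)*(2) = -18
Trivector part <vB>_3:
  e123: v1*b23 - v2*b13 + v3*b12 = (3)*(2) - (-3)*(-4) + (-4)*(4) = -22
vB = -4*e1 + 20*e2 - 18*e3 - 22*e123


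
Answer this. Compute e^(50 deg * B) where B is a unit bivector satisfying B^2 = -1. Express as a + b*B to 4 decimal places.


For a unit bivector B with B^2 = -1, the exponential series gives
e^(theta*B) = cos(theta) + sin(theta)*B (the GA analogue of Euler's formula).
theta = 50 degrees = 0.872665 rad
cos(50 deg) = 0.6428
sin(50 deg) = 0.7660
exp(theta*B) = 0.6428 + 0.7660*B


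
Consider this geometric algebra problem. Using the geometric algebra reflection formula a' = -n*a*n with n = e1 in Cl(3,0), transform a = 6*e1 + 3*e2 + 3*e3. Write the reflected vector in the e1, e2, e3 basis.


Reflection formula: a' = -n*a*n, with n = e1 (unit vector, n^2 = 1).
For reflection through hyperplane perp to e1:
The component along e1 flips sign, others stay.
a = (6, 3, 3)
a' = (-6, 3, 3)
a' = -6*e1 + 3*e2 + 3*e3


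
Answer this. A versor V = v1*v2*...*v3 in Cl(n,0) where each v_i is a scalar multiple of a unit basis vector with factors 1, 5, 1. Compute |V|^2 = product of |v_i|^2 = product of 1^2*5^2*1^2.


Each vector v_i has |v_i|^2 = s_i^2
Squared scales: 1^2 = 1, 5^2 = 25, 1^2 = 1
|V|^2 = 1 * 25 * 1
= 25


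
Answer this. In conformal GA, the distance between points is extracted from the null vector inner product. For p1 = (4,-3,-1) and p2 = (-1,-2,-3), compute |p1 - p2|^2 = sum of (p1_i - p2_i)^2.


p1 - p2 = (5, -1, 2)
|p1 - p2|^2 = 5^2 + (-1)^2 + 2^2
= 25 + 1 + 4
= 30


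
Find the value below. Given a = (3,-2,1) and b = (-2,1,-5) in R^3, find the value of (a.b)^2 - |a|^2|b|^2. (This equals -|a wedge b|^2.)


a . b = 3*(-2) + (-2)*1 + 1*(-5)
= -6 + (-2) + (-5) = -13
|a|^2 = 3^2 + (-2)^2 + 1^2 = 14
|b|^2 = (-2)^2 + 1^2 + (-5)^2 = 30
(a.b)^2 = (-13)^2 = 169
|a|^2 * |b|^2 = 14 * 30 = 420
Result = 169 - 420 = -251


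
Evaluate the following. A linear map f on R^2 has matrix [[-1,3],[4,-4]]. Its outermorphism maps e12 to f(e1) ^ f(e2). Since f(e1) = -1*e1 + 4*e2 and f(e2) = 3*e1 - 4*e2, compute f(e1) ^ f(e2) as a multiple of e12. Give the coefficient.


The outermorphism of a linear map f sends e1^e2 to f(e1)^f(e2).
f(e1) = -1*e1 + 4*e2
f(e2) = 3*e1 - 4*e2
f(e1) ^ f(e2) = (-1*e1 + 4*e2) ^ (3*e1 - 4*e2)
= (-1)*(-4)*e12 + 4*3*e21
= (4 - 12)*e12
= -8*e12
Coefficient = -8


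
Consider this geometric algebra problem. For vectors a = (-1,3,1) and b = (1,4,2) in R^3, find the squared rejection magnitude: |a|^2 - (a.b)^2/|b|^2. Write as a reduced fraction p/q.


|a|^2 = (-1)^2 + 3^2 + 1^2 = 11
|b|^2 = 1^2 + 4^2 + 2^2 = 21
a . b = (-1)*1 + 3*4 + 1*2 = 13
(a.b)^2 = 13^2 = 169
|rej|^2 = 11 - 169/21
= (231 - 169)/21
= 62/21
In lowest terms: 62/21


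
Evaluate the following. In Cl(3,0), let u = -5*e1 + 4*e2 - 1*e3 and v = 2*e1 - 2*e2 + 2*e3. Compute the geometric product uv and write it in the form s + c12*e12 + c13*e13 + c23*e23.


In Cl(3,0): e_i^2 = 1, e_ie_j = -e_je_i for i != j.
Scalar part = u . v = (-5)*2 + 4*(-2) + (-1)*2
= -10 + (-8) + (-2) = -20
e12 coeff = (-5)*(-2) - 4*2 = 10 - 8 = 2
e13 coeff = (-5)*2 - (-1)*2 = -10 - (-2) = -8
e23 coeff = 4*2 - (-1)*(-2) = 8 - 2 = 6
uv = -20 + 2*e12 - 8*e13 + 6*e23


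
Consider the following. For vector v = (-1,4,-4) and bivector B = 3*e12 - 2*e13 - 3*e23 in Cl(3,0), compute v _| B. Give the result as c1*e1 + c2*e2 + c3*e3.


Left contraction v _| B = <vB>_1 (grade-1 part of the geometric product vB).
Using e1_|e12 = e2, e2_|e12 = -e1, e1_|e13 = e3, e3_|e13 = -e1, e2_|e23 = e3, e3_|e23 = -e2:
e1 coeff: -v2*b12 - v3*b13 = -(4)*(3) - (-4)*(-2) = -20
e2 coeff: v1*b12 - v3*b23 = (-1)*(3) - (-4)*(-3) = -15
e3 coeff: v1*b13 + v2*b23 = (-1)*(-2) + (4)*(-3) = -10
v _| B = -20*e1 - 15*e2 - 10*e3


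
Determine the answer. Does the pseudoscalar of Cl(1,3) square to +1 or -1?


The pseudoscalar I = e1...e_n (product of all n generators) of Cl(p,q) satisfies I^2 = (-1)^(q + n(n-1)/2).
p = 1, q = 3, n = p + q = 4
n(n-1)/2 = 4 * 3 / 2 = 6
Exponent = q + n(n-1)/2 = 3 + 6 = 9
I^2 = (-1)^9 = -1


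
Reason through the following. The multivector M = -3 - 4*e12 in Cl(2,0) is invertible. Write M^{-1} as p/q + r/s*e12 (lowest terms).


M = -3 - 4*e12, where e12^2 = -1.
Since M commutes with its reverse ~M = a - b*e12, M * ~M = a^2 - b^2*e12^2 = a^2 + b^2.
So M^{-1} = ~M / (a^2 + b^2) = (a - b*e12)/(a^2 + b^2).
a^2 + b^2 = 9 + 16 = 25
Scalar part = -3/25 = -3/25
Bivector coeff = 4/25 = 4/25
M^{-1} = -3/25 + 4/25*e12


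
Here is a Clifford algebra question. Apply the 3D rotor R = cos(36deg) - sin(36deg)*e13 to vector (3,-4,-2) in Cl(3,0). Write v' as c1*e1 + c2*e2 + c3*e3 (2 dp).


Rotor R = cos(36deg) - sin(36deg)*e13
Rotation angle theta = 2 * 36 = 72 degrees in the e13 plane (e1 -> e3).
The component perpendicular to the plane (e2) is invariant: v'_2 = v2 = -4.00
cos(72deg) = 0.3090, sin(72deg) = 0.9511
v'_1 = v1*cos(theta) - v3*sin(theta) = 3*0.3090 - (-2)*0.9511 = 2.83
v'_3 = v1*sin(theta) + v3*cos(theta) = 3*0.9511 + (-2)*0.3090 = 2.24
v' = 2.83*e1 - 4.00*e2 + 2.24*e3


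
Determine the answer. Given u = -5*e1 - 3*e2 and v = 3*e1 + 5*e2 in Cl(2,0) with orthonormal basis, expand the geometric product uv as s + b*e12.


Expand: (-5*e1 - 3*e2)(3*e1 + 5*e2)
= (-5)*3*e1e1 + (-5)*5*e1e2 + (-3)*3*e2e1 + (-3)*5*e2e2
Using e1^2 = e2^2 = 1, e2e1 = -e1e2:
Scalar part s = (-5)*3 + (-3)*5 = -15 + (-15) = -30
Bivector part b = (-5)*5 - (-3)*3 = -25 - (-9) = -16
uv = -30 - 16*e12


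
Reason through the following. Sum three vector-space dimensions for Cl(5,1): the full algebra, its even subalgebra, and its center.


n = 5 + 1 = 6
Total dim = 2^6 = 64
Even subalgebra dim = 2^5 = 32
n is even, so center dim = 1
Sum = 64 + 32 + 1 = 97


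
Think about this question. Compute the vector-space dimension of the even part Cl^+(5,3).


Even subalgebra dimension = 2^(n-1)
n = 5 + 3 = 8
2^(8 - 1) = 2^7 = 128
Verification: sum of C(8,k) for even k = 1 + 28 + 70 + 28 + 1 = 128
Result = 128


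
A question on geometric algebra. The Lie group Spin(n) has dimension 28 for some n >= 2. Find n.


dim Spin(n) = dim so(n) = n(n-1)/2.
Solve n(n-1)/2 = 28, i.e. n^2 - n - 56 = 0.
Discriminant = 1 + 8*28 = 225
n = (1 + sqrt(225))/2 = (1 + 15)/2 = 8


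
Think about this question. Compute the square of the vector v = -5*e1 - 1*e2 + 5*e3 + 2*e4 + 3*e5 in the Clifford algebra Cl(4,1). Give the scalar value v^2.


v^2 = sum of c_i^2 * e_i^2
Positive signature terms (e_i^2 = +1): (-5)^2 + (-1)^2 + 5^2 + 2^2 = 55
Negative signature terms (e_j^2 = -1): 3^2 = 9
v^2 = 55 - 9 = 46


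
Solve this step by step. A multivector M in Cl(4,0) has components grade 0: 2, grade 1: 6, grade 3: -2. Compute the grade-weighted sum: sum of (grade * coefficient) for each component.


Grade-weighted sum = sum of grade_k * coefficient_k
0*2 = 0
1*6 = 6
3*(-2) = -6
Total = 0 + 6 + (-6) = 0


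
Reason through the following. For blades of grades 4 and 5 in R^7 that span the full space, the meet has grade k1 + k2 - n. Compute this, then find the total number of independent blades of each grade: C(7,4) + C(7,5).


Meet grade = grade(A) + grade(B) - n
= 4 + 5 - 7 = 2
C(7,4) = 35
C(7,5) = 21
dim_A + dim_B = 35 + 21 = 56


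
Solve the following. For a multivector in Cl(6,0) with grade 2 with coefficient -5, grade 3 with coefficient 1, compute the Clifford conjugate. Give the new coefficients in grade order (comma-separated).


Clifford conjugate sign for grade k: (-1)^(k(k+1)/2)
Grade 2: (-1)^(2*3/2) = (-1)^3 = -1, coeff -5 -> 5
Grade 3: (-1)^(3*4/2) = (-1)^6 = 1, coeff 1 -> 1
Conjugated coefficients: 5, 1


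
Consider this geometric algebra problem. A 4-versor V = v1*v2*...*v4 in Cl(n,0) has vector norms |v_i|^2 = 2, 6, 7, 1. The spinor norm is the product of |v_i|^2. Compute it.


Spinor norm N(V) = |v1|^2 * |v2|^2 * ... * |v4|^2
= 2 * 6 * 7 * 1
Running product: 2, 12, 84, 84
N(V) = 84


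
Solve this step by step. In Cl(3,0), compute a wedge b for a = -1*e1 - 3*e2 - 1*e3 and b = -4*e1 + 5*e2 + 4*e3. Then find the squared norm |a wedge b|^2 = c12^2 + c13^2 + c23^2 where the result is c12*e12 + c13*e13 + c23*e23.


a wedge b = (a1*b2 - a2*b1)*e12 + (a1*b3 - a3*b1)*e13 + (a2*b3 - a3*b2)*e23
e12 coeff: (-1)*5 - (-3)*(-4) = -5 - 12 = -17
e13 coeff: (-1)*4 - (-1)*(-4) = -4 - 4 = -8
e23 coeff: (-3)*4 - (-1)*5 = -12 - (-5) = -7
|a wedge b|^2 = (-17)^2 + (-8)^2 + (-7)^2
= 289 + 64 + 49
= 402


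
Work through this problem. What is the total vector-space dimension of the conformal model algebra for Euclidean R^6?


The conformal model of R^6 uses Cl(7,1): the 6 Euclidean generators plus two extra orthogonal generators e+ (e+^2 = +1) and e- (e-^2 = -1), from which the null vectors e0, einf are built.
Number of generators m = 6 + 2 = 8.
dim Cl(p,q) = 2^m = 2^8 = 256


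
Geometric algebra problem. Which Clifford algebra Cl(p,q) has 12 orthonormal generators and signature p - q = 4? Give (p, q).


We need p + q = 12 and p - q = 4.
Adding: 2p = 12 + 4 = 16, so p = 8.
Then q = 12 - 8 = 4.
(p, q) = (8, 4)


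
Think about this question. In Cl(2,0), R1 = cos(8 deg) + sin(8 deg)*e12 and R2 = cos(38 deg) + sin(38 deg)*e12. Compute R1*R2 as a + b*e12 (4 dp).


Same-plane rotors commute and their half-angles add:
R1*R2 = cos(a1 + a2) + sin(a1 + a2)*e12.
a1 + a2 = 8 + 38 = 46 deg
cos(46 deg) = 0.6947
sin(46 deg) = 0.7193
R1*R2 = 0.6947 + 0.7193*e12


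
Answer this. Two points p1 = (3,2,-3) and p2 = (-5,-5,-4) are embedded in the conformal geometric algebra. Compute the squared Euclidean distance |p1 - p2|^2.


p1 - p2 = (8, 7, 1)
|p1 - p2|^2 = 8^2 + 7^2 + 1^2
= 64 + 49 + 1
= 114


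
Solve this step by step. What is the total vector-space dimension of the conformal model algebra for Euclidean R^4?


The conformal model of R^4 uses Cl(5,1): the 4 Euclidean generators plus two extra orthogonal generators e+ (e+^2 = +1) and e- (e-^2 = -1), from which the null vectors e0, einf are built.
Number of generators m = 4 + 2 = 6.
dim Cl(p,q) = 2^m = 2^6 = 64


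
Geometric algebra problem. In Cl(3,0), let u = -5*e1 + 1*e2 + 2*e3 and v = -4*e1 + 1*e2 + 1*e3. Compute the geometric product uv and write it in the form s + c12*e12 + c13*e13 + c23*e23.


In Cl(3,0): e_i^2 = 1, e_ie_j = -e_je_i for i != j.
Scalar part = u . v = (-5)*(-4) + 1*1 + 2*1
= 20 + 1 + 2 = 23
e12 coeff = (-5)*1 - 1*(-4) = -5 - (-4) = -1
e13 coeff = (-5)*1 - 2*(-4) = -5 - (-8) = 3
e23 coeff = 1*1 - 2*1 = 1 - 2 = -1
uv = 23 - 1*e12 + 3*e13 - 1*e23


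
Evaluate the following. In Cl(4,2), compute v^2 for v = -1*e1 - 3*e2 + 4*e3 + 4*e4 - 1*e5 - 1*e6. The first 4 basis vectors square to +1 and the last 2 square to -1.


v^2 = sum of c_i^2 * e_i^2
Positive signature terms (e_i^2 = +1): (-1)^2 + (-3)^2 + 4^2 + 4^2 = 42
Negative signature terms (e_j^2 = -1): (-1)^2 + (-1)^2 = 2
v^2 = 42 - 2 = 40


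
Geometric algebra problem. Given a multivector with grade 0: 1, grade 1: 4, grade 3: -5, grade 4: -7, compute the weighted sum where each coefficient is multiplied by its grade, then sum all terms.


Grade-weighted sum = sum of grade_k * coefficient_k
0*1 = 0
1*4 = 4
3*(-5) = -15
4*(-7) = -28
Total = 0 + 4 + (-15) + (-28) = -39


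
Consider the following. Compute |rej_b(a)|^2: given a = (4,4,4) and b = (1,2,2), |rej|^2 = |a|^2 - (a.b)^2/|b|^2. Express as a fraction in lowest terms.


|a|^2 = 4^2 + 4^2 + 4^2 = 48
|b|^2 = 1^2 + 2^2 + 2^2 = 9
a . b = 4*1 + 4*2 + 4*2 = 20
(a.b)^2 = 20^2 = 400
|rej|^2 = 48 - 400/9
= (432 - 400)/9
= 32/9
In lowest terms: 32/9


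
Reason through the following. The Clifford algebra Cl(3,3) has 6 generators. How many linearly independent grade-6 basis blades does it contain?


Number of grade-k basis blades in Cl(p,q) with n = p + q is C(n, k).
n = 3 + 3 = 6
C(6, 6) = 6! / (6! * 0!)
= 720 / (720 * 1)
= 1


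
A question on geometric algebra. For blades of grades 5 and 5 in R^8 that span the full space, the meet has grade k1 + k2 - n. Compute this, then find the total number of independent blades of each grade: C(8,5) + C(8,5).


Meet grade = grade(A) + grade(B) - n
= 5 + 5 - 8 = 2
C(8,5) = 56
C(8,5) = 56
dim_A + dim_B = 56 + 56 = 112


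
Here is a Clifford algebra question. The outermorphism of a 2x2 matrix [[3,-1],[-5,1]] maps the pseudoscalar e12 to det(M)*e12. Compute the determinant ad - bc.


The outermorphism of a linear map f sends e1^e2 to f(e1)^f(e2).
f(e1) = 3*e1 - 5*e2
f(e2) = -1*e1 + 1*e2
f(e1) ^ f(e2) = (3*e1 - 5*e2) ^ (-1*e1 + 1*e2)
= 3*1*e12 + (-5)*(-1)*e21
= (3 - 5)*e12
= -2*e12
Coefficient = -2


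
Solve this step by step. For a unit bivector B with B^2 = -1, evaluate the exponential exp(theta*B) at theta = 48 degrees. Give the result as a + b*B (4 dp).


For a unit bivector B with B^2 = -1, the exponential series gives
e^(theta*B) = cos(theta) + sin(theta)*B (the GA analogue of Euler's formula).
theta = 48 degrees = 0.837758 rad
cos(48 deg) = 0.6691
sin(48 deg) = 0.7431
exp(theta*B) = 0.6691 + 0.7431*B


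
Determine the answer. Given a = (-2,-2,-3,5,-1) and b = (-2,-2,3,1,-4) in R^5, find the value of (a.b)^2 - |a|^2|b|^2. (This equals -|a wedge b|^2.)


a . b = (-2)*(-2) + (-2)*(-2) + (-3)*3 + 5*1 + (-1)*(-4)
= 4 + 4 + (-9) + 5 + 4 = 8
|a|^2 = (-2)^2 + (-2)^2 + (-3)^2 + 5^2 + (-1)^2 = 43
|b|^2 = (-2)^2 + (-2)^2 + 3^2 + 1^2 + (-4)^2 = 34
(a.b)^2 = 8^2 = 64
|a|^2 * |b|^2 = 43 * 34 = 1462
Result = 64 - 1462 = -1398


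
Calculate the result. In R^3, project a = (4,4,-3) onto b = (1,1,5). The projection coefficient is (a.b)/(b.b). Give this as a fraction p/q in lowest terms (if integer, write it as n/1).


Projection coefficient = (a . b) / (b . b)
a . b = 4*1 + 4*1 + (-3)*5
= 4 + 4 + (-15) = -7
b . b = 1^2 + 1^2 + 5^2
= 1 + 1 + 25 = 27
Coefficient = -7/27
In lowest terms: -7/27


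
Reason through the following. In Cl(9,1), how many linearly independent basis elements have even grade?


Even subalgebra dimension = 2^(n-1)
n = 9 + 1 = 10
2^(10 - 1) = 2^9 = 512
Verification: sum of C(10,k) for even k = 1 + 45 + 210 + 210 + 45 + 1 = 512
Result = 512


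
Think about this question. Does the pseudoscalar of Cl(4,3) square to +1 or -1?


The pseudoscalar I = e1...e_n (product of all n generators) of Cl(p,q) satisfies I^2 = (-1)^(q + n(n-1)/2).
p = 4, q = 3, n = p + q = 7
n(n-1)/2 = 7 * 6 / 2 = 21
Exponent = q + n(n-1)/2 = 3 + 21 = 24
I^2 = (-1)^24 = +1


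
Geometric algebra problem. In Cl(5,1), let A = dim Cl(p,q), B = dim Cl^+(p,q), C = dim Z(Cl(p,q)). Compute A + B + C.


n = 5 + 1 = 6
Total dim = 2^6 = 64
Even subalgebra dim = 2^5 = 32
n is even, so center dim = 1
Sum = 64 + 32 + 1 = 97


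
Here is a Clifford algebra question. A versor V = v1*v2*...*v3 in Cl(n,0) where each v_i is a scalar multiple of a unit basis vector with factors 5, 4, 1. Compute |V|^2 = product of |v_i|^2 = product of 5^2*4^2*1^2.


Each vector v_i has |v_i|^2 = s_i^2
Squared scales: 5^2 = 25, 4^2 = 16, 1^2 = 1
|V|^2 = 25 * 16 * 1
= 400


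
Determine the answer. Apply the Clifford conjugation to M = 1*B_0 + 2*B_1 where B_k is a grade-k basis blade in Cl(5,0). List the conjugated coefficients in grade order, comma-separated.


Clifford conjugate sign for grade k: (-1)^(k(k+1)/2)
Grade 0: (-1)^(0*1/2) = (-1)^0 = 1, coeff 1 -> 1
Grade 1: (-1)^(1*2/2) = (-1)^1 = -1, coeff 2 -> -2
Conjugated coefficients: 1, -2


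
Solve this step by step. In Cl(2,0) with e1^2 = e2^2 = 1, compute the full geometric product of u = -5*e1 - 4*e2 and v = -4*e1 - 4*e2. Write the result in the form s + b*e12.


Expand: (-5*e1 - 4*e2)(-4*e1 - 4*e2)
= (-5)*(-4)*e1e1 + (-5)*(-4)*e1e2 + (-4)*(-4)*e2e1 + (-4)*(-4)*e2e2
Using e1^2 = e2^2 = 1, e2e1 = -e1e2:
Scalar part s = (-5)*(-4) + (-4)*(-4) = 20 + 16 = 36
Bivector part b = (-5)*(-4) - (-4)*(-4) = 20 - 16 = 4
uv = 36 + 4*e12


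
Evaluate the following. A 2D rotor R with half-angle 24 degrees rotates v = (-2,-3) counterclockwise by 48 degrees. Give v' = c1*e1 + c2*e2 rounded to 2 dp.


Rotor R = cos(24deg) - sin(24deg)*e12
Rotation angle theta = 2 * 24 = 48 degrees
v' = R*v*~R rotates v by theta.
cos(48deg) = 0.6691, sin(48deg) = 0.7431
v'_1 = -2*cos(48deg) - (-3)*sin(48deg)
= -2*0.6691 - (-3)*0.7431
= 0.89
v'_2 = -2*sin(48deg) + (-3)*cos(48deg)
= -2*0.7431 + (-3)*0.6691
= -3.49
v' = 0.89*e1 - 3.49*e2


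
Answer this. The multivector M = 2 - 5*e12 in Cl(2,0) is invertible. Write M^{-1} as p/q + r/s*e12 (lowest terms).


M = 2 - 5*e12, where e12^2 = -1.
Since M commutes with its reverse ~M = a - b*e12, M * ~M = a^2 - b^2*e12^2 = a^2 + b^2.
So M^{-1} = ~M / (a^2 + b^2) = (a - b*e12)/(a^2 + b^2).
a^2 + b^2 = 4 + 25 = 29
Scalar part = 2/29 = 2/29
Bivector coeff = 5/29 = 5/29
M^{-1} = 2/29 + 5/29*e12


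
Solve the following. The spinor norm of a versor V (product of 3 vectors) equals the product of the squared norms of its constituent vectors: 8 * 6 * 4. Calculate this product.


Spinor norm N(V) = |v1|^2 * |v2|^2 * ... * |v3|^2
= 8 * 6 * 4
Running product: 8, 48, 192
N(V) = 192


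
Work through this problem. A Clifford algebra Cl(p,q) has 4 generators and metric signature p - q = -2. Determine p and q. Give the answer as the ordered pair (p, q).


We need p + q = 4 and p - q = -2.
Adding: 2p = 4 + (-2) = 2, so p = 1.
Then q = 4 - 1 = 3.
(p, q) = (1, 3)


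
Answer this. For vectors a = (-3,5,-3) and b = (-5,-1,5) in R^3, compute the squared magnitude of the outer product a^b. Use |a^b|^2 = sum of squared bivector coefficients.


a wedge b = (a1*b2 - a2*b1)*e12 + (a1*b3 - a3*b1)*e13 + (a2*b3 - a3*b2)*e23
e12 coeff: (-3)*(-1) - 5*(-5) = 3 - (-25) = 28
e13 coeff: (-3)*5 - (-3)*(-5) = -15 - 15 = -30
e23 coeff: 5*5 - (-3)*(-1) = 25 - 3 = 22
|a wedge b|^2 = 28^2 + (-30)^2 + 22^2
= 784 + 900 + 484
= 2168


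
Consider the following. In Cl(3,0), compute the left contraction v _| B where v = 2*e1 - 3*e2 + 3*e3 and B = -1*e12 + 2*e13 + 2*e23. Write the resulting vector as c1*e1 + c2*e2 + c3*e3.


Left contraction v _| B = <vB>_1 (grade-1 part of the geometric product vB).
Using e1_|e12 = e2, e2_|e12 = -e1, e1_|e13 = e3, e3_|e13 = -e1, e2_|e23 = e3, e3_|e23 = -e2:
e1 coeff: -v2*b12 - v3*b13 = -(-3)*(-1) - (3)*(2) = -9
e2 coeff: v1*b12 - v3*b23 = (2)*(-1) - (3)*(2) = -8
e3 coeff: v1*b13 + v2*b23 = (2)*(2) + (-3)*(2) = -2
v _| B = -9*e1 - 8*e2 - 2*e3


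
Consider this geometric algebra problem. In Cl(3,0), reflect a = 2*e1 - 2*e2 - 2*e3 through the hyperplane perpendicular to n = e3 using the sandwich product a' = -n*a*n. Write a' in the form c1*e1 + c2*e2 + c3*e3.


Reflection formula: a' = -n*a*n, with n = e3 (unit vector, n^2 = 1).
For reflection through hyperplane perp to e3:
The component along e3 flips sign, others stay.
a = (2, -2, -2)
a' = (2, -2, 2)
a' = 2*e1 - 2*e2 + 2*e3


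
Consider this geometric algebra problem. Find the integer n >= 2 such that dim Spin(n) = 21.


dim Spin(n) = dim so(n) = n(n-1)/2.
Solve n(n-1)/2 = 21, i.e. n^2 - n - 42 = 0.
Discriminant = 1 + 8*21 = 169
n = (1 + sqrt(169))/2 = (1 + 13)/2 = 7


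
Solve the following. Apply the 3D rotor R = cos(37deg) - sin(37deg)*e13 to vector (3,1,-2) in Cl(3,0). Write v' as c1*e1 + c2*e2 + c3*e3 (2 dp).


Rotor R = cos(37deg) - sin(37deg)*e13
Rotation angle theta = 2 * 37 = 74 degrees in the e13 plane (e1 -> e3).
The component perpendicular to the plane (e2) is invariant: v'_2 = v2 = 1.00
cos(74deg) = 0.2756, sin(74deg) = 0.9613
v'_1 = v1*cos(theta) - v3*sin(theta) = 3*0.2756 - (-2)*0.9613 = 2.75
v'_3 = v1*sin(theta) + v3*cos(theta) = 3*0.9613 + (-2)*0.2756 = 2.33
v' = 2.75*e1 + 1.00*e2 + 2.33*e3


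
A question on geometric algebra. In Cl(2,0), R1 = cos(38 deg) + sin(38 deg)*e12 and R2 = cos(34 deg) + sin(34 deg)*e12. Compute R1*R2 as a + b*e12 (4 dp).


Same-plane rotors commute and their half-angles add:
R1*R2 = cos(a1 + a2) + sin(a1 + a2)*e12.
a1 + a2 = 38 + 34 = 72 deg
cos(72 deg) = 0.3090
sin(72 deg) = 0.9511
R1*R2 = 0.3090 + 0.9511*e12


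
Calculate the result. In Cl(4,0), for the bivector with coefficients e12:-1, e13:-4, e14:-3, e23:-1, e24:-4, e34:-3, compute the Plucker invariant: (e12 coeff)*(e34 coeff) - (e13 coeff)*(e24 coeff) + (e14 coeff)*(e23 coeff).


Plucker relation: af - be + cd
a*f = (-1)*(-3) = 3
b*e = (-4)*(-4) = 16
c*d = (-3)*(-1) = 3
af - be + cd = 3 - 16 + 3
= -10


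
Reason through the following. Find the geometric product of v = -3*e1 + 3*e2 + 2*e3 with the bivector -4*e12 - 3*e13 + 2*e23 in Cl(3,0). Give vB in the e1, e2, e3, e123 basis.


vB has grade-1 (vector) and grade-3 (trivector) parts: vB = (v _| B) + (v ^ B).
Vector part <vB>_1:
  e1: -v2*b12 - v3*b13 = -(3)*(-4) - (2)*(-3) = 18
  e2: v1*b12 - v3*b23 = (-3)*(-4) - (2)*(2) = 8
  e3: v1*b13 + v2*b23 = (-3)*(-3) + (3)*(2) = 15
Trivector part <vB>_3:
  e123: v1*b23 - v2*b13 + v3*b12 = (-3)*(2) - (3)*(-3) + (2)*(-4) = -5
vB = 18*e1 + 8*e2 + 15*e3 - 5*e123


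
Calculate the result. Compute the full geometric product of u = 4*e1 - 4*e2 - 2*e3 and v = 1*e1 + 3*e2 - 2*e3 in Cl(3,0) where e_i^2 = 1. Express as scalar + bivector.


In Cl(3,0): e_i^2 = 1, e_ie_j = -e_je_i for i != j.
Scalar part = u . v = 4*1 + (-4)*3 + (-2)*(-2)
= 4 + (-12) + 4 = -4
e12 coeff = 4*3 - (-4)*1 = 12 - (-4) = 16
e13 coeff = 4*(-2) - (-2)*1 = -8 - (-2) = -6
e23 coeff = (-4)*(-2) - (-2)*3 = 8 - (-6) = 14
uv = -4 + 16*e12 - 6*e13 + 14*e23


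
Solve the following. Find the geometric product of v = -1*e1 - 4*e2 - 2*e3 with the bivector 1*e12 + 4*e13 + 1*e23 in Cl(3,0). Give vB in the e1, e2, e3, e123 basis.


vB has grade-1 (vector) and grade-3 (trivector) parts: vB = (v _| B) + (v ^ B).
Vector part <vB>_1:
  e1: -v2*b12 - v3*b13 = -(-4)*(1) - (-2)*(4) = 12
  e2: v1*b12 - v3*b23 = (-1)*(1) - (-2)*(1) = 1
  e3: v1*b13 + v2*b23 = (-1)*(4) + (-4)*(1) = -8
Trivector part <vB>_3:
  e123: v1*b23 - v2*b13 + v3*b12 = (-1)*(1) - (-4)*(4) + (-2)*(1) = 13
vB = 12*e1 + 1*e2 - 8*e3 + 13*e123


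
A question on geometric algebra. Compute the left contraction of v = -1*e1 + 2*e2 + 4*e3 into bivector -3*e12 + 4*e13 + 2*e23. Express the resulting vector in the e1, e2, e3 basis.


Left contraction v _| B = <vB>_1 (grade-1 part of the geometric product vB).
Using e1_|e12 = e2, e2_|e12 = -e1, e1_|e13 = e3, e3_|e13 = -e1, e2_|e23 = e3, e3_|e23 = -e2:
e1 coeff: -v2*b12 - v3*b13 = -(2)*(-3) - (4)*(4) = -10
e2 coeff: v1*b12 - v3*b23 = (-1)*(-3) - (4)*(2) = -5
e3 coeff: v1*b13 + v2*b23 = (-1)*(4) + (2)*(2) = 0
v _| B = -10*e1 - 5*e2 + 0*e3


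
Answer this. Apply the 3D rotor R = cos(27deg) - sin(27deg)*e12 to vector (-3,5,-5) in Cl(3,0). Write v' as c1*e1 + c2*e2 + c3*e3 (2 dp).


Rotor R = cos(27deg) - sin(27deg)*e12
Rotation angle theta = 2 * 27 = 54 degrees in the e12 plane (e1 -> e2).
The component perpendicular to the plane (e3) is invariant: v'_3 = v3 = -5.00
cos(54deg) = 0.5878, sin(54deg) = 0.8090
v'_1 = v1*cos(theta) - v2*sin(theta) = -3*0.5878 - 5*0.8090 = -5.81
v'_2 = v1*sin(theta) + v2*cos(theta) = -3*0.8090 + 5*0.5878 = 0.51
v' = -5.81*e1 + 0.51*e2 - 5.00*e3


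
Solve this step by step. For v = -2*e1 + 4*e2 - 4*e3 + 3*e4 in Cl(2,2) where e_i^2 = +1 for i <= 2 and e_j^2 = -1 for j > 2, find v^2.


v^2 = sum of c_i^2 * e_i^2
Positive signature terms (e_i^2 = +1): (-2)^2 + 4^2 = 20
Negative signature terms (e_j^2 = -1): (-4)^2 + 3^2 = 25
v^2 = 20 - 25 = -5


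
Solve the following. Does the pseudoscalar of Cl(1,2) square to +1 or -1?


The pseudoscalar I = e1...e_n (product of all n generators) of Cl(p,q) satisfies I^2 = (-1)^(q + n(n-1)/2).
p = 1, q = 2, n = p + q = 3
n(n-1)/2 = 3 * 2 / 2 = 3
Exponent = q + n(n-1)/2 = 2 + 3 = 5
I^2 = (-1)^5 = -1


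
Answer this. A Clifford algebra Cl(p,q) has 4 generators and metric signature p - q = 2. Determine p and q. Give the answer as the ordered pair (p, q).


We need p + q = 4 and p - q = 2.
Adding: 2p = 4 + 2 = 6, so p = 3.
Then q = 4 - 3 = 1.
(p, q) = (3, 1)


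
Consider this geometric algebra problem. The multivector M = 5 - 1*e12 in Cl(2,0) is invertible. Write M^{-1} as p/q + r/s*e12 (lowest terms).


M = 5 - 1*e12, where e12^2 = -1.
Since M commutes with its reverse ~M = a - b*e12, M * ~M = a^2 - b^2*e12^2 = a^2 + b^2.
So M^{-1} = ~M / (a^2 + b^2) = (a - b*e12)/(a^2 + b^2).
a^2 + b^2 = 25 + 1 = 26
Scalar part = 5/26 = 5/26
Bivector coeff = 1/26 = 1/26
M^{-1} = 5/26 + 1/26*e12


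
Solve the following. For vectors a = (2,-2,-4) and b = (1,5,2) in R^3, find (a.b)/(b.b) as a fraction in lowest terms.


Projection coefficient = (a . b) / (b . b)
a . b = 2*1 + (-2)*5 + (-4)*2
= 2 + (-10) + (-8) = -16
b . b = 1^2 + 5^2 + 2^2
= 1 + 25 + 4 = 30
Coefficient = -16/30
In lowest terms: -8/15


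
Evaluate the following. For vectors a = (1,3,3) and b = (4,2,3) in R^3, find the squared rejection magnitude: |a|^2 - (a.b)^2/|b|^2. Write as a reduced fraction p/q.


|a|^2 = 1^2 + 3^2 + 3^2 = 19
|b|^2 = 4^2 + 2^2 + 3^2 = 29
a . b = 1*4 + 3*2 + 3*3 = 19
(a.b)^2 = 19^2 = 361
|rej|^2 = 19 - 361/29
= (551 - 361)/29
= 190/29
In lowest terms: 190/29


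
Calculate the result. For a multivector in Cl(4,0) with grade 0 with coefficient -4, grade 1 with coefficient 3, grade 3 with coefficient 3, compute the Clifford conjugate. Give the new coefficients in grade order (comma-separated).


Clifford conjugate sign for grade k: (-1)^(k(k+1)/2)
Grade 0: (-1)^(0*1/2) = (-1)^0 = 1, coeff -4 -> -4
Grade 1: (-1)^(1*2/2) = (-1)^1 = -1, coeff 3 -> -3
Grade 3: (-1)^(3*4/2) = (-1)^6 = 1, coeff 3 -> 3
Conjugated coefficients: -4, -3, 3


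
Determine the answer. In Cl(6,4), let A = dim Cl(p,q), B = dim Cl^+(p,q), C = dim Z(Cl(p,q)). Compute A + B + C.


n = 6 + 4 = 10
Total dim = 2^10 = 1024
Even subalgebra dim = 2^9 = 512
n is even, so center dim = 1
Sum = 1024 + 512 + 1 = 1537


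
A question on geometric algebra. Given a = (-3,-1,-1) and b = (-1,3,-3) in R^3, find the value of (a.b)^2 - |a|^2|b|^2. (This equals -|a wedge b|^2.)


a . b = (-3)*(-1) + (-1)*3 + (-1)*(-3)
= 3 + (-3) + 3 = 3
|a|^2 = (-3)^2 + (-1)^2 + (-1)^2 = 11
|b|^2 = (-1)^2 + 3^2 + (-3)^2 = 19
(a.b)^2 = 3^2 = 9
|a|^2 * |b|^2 = 11 * 19 = 209
Result = 9 - 209 = -200


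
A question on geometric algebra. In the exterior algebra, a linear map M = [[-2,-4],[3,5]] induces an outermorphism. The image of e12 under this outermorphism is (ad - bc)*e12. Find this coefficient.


The outermorphism of a linear map f sends e1^e2 to f(e1)^f(e2).
f(e1) = -2*e1 + 3*e2
f(e2) = -4*e1 + 5*e2
f(e1) ^ f(e2) = (-2*e1 + 3*e2) ^ (-4*e1 + 5*e2)
= (-2)*5*e12 + 3*(-4)*e21
= (-10 - (-12))*e12
= 2*e12
Coefficient = 2


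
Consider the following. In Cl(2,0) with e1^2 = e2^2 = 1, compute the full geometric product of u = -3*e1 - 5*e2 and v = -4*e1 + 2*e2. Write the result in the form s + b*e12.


Expand: (-3*e1 - 5*e2)(-4*e1 + 2*e2)
= (-3)*(-4)*e1e1 + (-3)*2*e1e2 + (-5)*(-4)*e2e1 + (-5)*2*e2e2
Using e1^2 = e2^2 = 1, e2e1 = -e1e2:
Scalar part s = (-3)*(-4) + (-5)*2 = 12 + (-10) = 2
Bivector part b = (-3)*2 - (-5)*(-4) = -6 - 20 = -26
uv = 2 - 26*e12


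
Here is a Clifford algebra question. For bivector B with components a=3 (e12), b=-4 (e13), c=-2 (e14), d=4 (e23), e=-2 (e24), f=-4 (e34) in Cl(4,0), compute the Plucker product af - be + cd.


Plucker relation: af - be + cd
a*f = 3*(-4) = -12
b*e = (-4)*(-2) = 8
c*d = (-2)*4 = -8
af - be + cd = -12 - 8 + (-8)
= -28


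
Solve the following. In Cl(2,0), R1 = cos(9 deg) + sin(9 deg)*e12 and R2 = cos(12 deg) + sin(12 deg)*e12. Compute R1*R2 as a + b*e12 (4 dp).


Same-plane rotors commute and their half-angles add:
R1*R2 = cos(a1 + a2) + sin(a1 + a2)*e12.
a1 + a2 = 9 + 12 = 21 deg
cos(21 deg) = 0.9336
sin(21 deg) = 0.3584
R1*R2 = 0.9336 + 0.3584*e12


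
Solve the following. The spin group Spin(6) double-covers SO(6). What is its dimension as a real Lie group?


Spin(n) double-covers SO(n); both have Lie algebra so(n) of dimension n(n-1)/2.
n = 6
n(n-1) = 6 * 5 = 30
dim Spin(6) = 30/2 = 15


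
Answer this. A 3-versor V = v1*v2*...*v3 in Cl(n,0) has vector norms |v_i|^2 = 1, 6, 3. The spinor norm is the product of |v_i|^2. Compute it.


Spinor norm N(V) = |v1|^2 * |v2|^2 * ... * |v3|^2
= 1 * 6 * 3
Running product: 1, 6, 18
N(V) = 18


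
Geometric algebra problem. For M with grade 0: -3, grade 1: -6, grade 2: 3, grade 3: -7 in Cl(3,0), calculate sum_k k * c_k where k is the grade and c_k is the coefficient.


Grade-weighted sum = sum of grade_k * coefficient_k
0*(-3) = 0
1*(-6) = -6
2*3 = 6
3*(-7) = -21
Total = 0 + (-6) + 6 + (-21) = -21


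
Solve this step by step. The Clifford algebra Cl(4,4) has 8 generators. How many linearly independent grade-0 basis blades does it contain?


Number of grade-k basis blades in Cl(p,q) with n = p + q is C(n, k).
n = 4 + 4 = 8
C(8, 0) = 8! / (0! * 8!)
= 40320 / (1 * 40320)
= 1


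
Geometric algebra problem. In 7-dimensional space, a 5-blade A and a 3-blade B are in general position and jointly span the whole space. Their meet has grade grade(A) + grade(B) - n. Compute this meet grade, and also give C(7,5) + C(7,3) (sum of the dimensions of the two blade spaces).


Meet grade = grade(A) + grade(B) - n
= 5 + 3 - 7 = 1
C(7,5) = 21
C(7,3) = 35
dim_A + dim_B = 21 + 35 = 56


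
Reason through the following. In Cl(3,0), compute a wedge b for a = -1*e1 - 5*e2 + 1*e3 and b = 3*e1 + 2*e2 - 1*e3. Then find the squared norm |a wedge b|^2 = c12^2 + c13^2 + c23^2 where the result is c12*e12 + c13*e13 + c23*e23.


a wedge b = (a1*b2 - a2*b1)*e12 + (a1*b3 - a3*b1)*e13 + (a2*b3 - a3*b2)*e23
e12 coeff: (-1)*2 - (-5)*3 = -2 - (-15) = 13
e13 coeff: (-1)*(-1) - 1*3 = 1 - 3 = -2
e23 coeff: (-5)*(-1) - 1*2 = 5 - 2 = 3
|a wedge b|^2 = 13^2 + (-2)^2 + 3^2
= 169 + 4 + 9
= 182


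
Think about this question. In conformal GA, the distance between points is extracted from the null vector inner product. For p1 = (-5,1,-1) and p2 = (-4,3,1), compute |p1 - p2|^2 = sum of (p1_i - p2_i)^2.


p1 - p2 = (-1, -2, -2)
|p1 - p2|^2 = (-1)^2 + (-2)^2 + (-2)^2
= 1 + 4 + 4
= 9


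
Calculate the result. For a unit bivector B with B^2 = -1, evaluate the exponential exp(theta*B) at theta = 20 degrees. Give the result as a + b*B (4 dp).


For a unit bivector B with B^2 = -1, the exponential series gives
e^(theta*B) = cos(theta) + sin(theta)*B (the GA analogue of Euler's formula).
theta = 20 degrees = 0.349066 rad
cos(20 deg) = 0.9397
sin(20 deg) = 0.3420
exp(theta*B) = 0.9397 + 0.3420*B


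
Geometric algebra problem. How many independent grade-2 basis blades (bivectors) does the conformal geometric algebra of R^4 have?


The conformal model of R^4 uses Cl(5,1) with m = 4 + 2 = 6 generators.
Number of grade-2 blades = C(m, 2) = C(6, 2)
= 6*5/2 = 15


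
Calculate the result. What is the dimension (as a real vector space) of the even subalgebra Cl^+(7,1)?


Even subalgebra dimension = 2^(n-1)
n = 7 + 1 = 8
2^(8 - 1) = 2^7 = 128
Verification: sum of C(8,k) for even k = 1 + 28 + 70 + 28 + 1 = 128
Result = 128
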